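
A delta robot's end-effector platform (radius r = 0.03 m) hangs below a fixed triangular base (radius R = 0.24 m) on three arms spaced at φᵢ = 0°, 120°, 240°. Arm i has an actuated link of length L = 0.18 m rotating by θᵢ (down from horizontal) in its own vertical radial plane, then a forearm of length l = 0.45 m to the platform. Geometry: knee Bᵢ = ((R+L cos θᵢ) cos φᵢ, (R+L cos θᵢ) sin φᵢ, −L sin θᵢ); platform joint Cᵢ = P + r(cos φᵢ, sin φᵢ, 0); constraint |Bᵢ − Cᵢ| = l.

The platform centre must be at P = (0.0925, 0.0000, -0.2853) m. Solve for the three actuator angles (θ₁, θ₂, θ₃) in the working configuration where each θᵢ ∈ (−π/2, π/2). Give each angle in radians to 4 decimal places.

θ₁ = -0.3493, θ₂ = 0.6111, θ₃ = 0.6111

arm 1 (φ=0.0°): x'=0.0925, y'=0.0000
  A=0.1175, B=-0.2853, C=(l²−L²−A²−y'²−z²)/(2L)=0.2080
  θ1 = atan2(B,A) + arccos(C/0.3085) = -0.3493
φ2=120.0° → target in arm frame (-0.0462, -0.0801)
  A cos θ + B sin θ = C:  0.2562·cos θ + -0.2853·sin θ = 0.0462
  θ2 = atan2(B,A) + arccos(C/0.3835) = 0.6111
arm 3 (φ=240.0°): x'=-0.0463, y'=0.0801
  e−x'=0.2563;  (l²−L²−(e−x')²−y'²−z²)/2L = 0.0462
  √(A²+B²)=0.3835;  θ3 = -0.8390+1.4501 ≈ 0.6111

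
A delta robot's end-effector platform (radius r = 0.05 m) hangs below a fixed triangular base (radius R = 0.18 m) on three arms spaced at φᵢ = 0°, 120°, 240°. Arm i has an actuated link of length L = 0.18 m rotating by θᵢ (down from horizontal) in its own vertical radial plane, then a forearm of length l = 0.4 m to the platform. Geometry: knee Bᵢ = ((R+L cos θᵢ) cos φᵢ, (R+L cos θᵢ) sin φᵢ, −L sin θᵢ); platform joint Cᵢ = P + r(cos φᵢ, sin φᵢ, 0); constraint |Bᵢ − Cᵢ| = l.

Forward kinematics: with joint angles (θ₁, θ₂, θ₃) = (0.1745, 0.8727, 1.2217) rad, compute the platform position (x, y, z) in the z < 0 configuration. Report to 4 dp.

φ1=0.0°: virtual centre (0.3073, 0.0000, -0.0313), radius l
φ2=120.0°: virtual centre (-0.1228, 0.2128, -0.1379), radius l
φ3=240.0°: virtual centre (-0.0958, -0.1659, -0.1691), radius l
eliminate P² terms by subtracting sphere 1 from 2 and 3
linear system: -0.8602x+0.4256y = -0.0160−-0.2133z; -0.8061x+-0.3318y = -0.0301−-0.2758z
Cramer: x(z) = 0.0288-0.2993z;  y(z) = 0.0206-0.1039z
quadratic in z: (1.1004)z²+(0.2249)z+(-0.0811)=0, √Δ=0.6383 → z ∈ {-0.3922, 0.1878}; z = -0.3922 (taking z<0)
x = 0.1462, y = 0.0614

(0.1462, 0.0614, -0.3922)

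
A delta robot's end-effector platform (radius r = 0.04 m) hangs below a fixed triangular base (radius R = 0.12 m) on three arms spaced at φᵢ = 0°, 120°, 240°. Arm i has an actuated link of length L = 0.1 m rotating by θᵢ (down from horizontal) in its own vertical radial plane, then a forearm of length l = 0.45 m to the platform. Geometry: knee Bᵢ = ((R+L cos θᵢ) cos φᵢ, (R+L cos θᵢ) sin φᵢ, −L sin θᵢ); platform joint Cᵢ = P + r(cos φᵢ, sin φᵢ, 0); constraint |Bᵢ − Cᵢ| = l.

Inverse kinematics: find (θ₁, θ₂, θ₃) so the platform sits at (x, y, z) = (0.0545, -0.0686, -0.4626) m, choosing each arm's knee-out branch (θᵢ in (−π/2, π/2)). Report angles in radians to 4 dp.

θ₁ = 0.3491, θ₂ = 0.8726, θ₃ = 0.4363

φ1=0.0° → target in arm frame (0.0545, -0.0686)
  A=0.0255, B=-0.4626, C=(l²−L²−A²−y'²−z²)/(2L)=-0.1343
  θ1 = atan2(B,A) + arccos(C/0.4633) = 0.3491
rotate P by −φ2: (-0.0867, -0.0129, -0.4626)
  e−x'=0.1667;  (l²−L²−(e−x')²−y'²−z²)/2L = -0.2472
  θ2 = atan2(B,A) + arccos(C/0.4917) = 0.8726
φ3=240.0° → target in arm frame (0.0322, 0.0815)
  e−x'=0.0478;  (l²−L²−(e−x')²−y'²−z²)/2L = -0.1521
  γ=atan2(-0.4626,0.0478)=-1.4677;  ψ=arccos(-0.3272)=1.9041;  θ3=γ+ψ≈0.4363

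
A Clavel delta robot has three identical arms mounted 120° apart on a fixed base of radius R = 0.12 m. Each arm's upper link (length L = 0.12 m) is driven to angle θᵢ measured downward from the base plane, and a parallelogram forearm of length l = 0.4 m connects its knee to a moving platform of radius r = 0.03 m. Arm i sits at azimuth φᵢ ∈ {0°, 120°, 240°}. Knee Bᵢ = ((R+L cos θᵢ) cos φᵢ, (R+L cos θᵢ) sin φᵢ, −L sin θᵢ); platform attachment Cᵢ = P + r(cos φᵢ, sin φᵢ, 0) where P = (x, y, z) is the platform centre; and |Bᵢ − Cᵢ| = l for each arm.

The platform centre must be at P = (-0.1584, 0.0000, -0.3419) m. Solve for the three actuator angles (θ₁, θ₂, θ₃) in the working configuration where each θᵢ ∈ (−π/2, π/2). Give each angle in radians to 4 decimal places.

φ1=0.0° → target in arm frame (-0.1584, 0.0000)
  A cos θ + B sin θ = C:  0.2484·cos θ + -0.3419·sin θ = -0.1375
  θ1 = atan2(B,A) + arccos(C/0.4226) = 0.9597
rotate P by −φ2: (0.0792, 0.1372, -0.3419)
  A=0.0108, B=-0.3419, C=(l²−L²−A²−y'²−z²)/(2L)=0.0407
  γ=atan2(-0.3419,0.0108)=-1.5392;  ψ=arccos(0.1190)=1.4515;  θ2=γ+ψ≈-0.0877
rotate P by −φ3: (0.0792, -0.1372, -0.3419)
  A=0.0108, B=-0.3419, C=(l²−L²−A²−y'²−z²)/(2L)=0.0407
  γ=atan2(-0.3419,0.0108)=-1.5392;  ψ=arccos(0.1190)=1.4515;  θ3=γ+ψ≈-0.0877

θ₁ = 0.9597, θ₂ = -0.0877, θ₃ = -0.0877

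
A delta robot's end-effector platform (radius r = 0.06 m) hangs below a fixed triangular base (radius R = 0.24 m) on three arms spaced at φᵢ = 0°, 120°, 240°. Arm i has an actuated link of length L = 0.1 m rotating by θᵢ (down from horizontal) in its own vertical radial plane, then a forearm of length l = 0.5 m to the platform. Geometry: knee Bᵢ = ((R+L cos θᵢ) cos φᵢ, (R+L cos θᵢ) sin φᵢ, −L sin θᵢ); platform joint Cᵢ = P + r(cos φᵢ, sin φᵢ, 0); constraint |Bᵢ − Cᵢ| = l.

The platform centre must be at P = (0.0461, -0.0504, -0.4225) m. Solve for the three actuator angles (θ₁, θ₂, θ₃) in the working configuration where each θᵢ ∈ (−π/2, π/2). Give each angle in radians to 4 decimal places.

φ1=0.0° → target in arm frame (0.0461, -0.0504)
  A cos θ + B sin θ = C:  0.1339·cos θ + -0.4225·sin θ = 0.2051
  √(A²+B²)=0.4432;  θ1 = -1.2639+1.0896 ≈ -0.1743
φ2=120.0° → target in arm frame (-0.0667, -0.0147)
  A=0.2467, B=-0.4225, C=(l²−L²−A²−y'²−z²)/(2L)=0.0021
  γ=atan2(-0.4225,0.2467)=-1.0423;  ψ=arccos(0.0043)=1.5665;  θ2=γ+ψ≈0.5242
arm 3 (φ=240.0°): x'=0.0206, y'=0.0651
  e−x'=0.1594;  (l²−L²−(e−x')²−y'²−z²)/2L = 0.1592
  θ3 = atan2(B,A) + arccos(C/0.4516) = 0.0004

θ₁ = -0.1743, θ₂ = 0.5242, θ₃ = 0.0004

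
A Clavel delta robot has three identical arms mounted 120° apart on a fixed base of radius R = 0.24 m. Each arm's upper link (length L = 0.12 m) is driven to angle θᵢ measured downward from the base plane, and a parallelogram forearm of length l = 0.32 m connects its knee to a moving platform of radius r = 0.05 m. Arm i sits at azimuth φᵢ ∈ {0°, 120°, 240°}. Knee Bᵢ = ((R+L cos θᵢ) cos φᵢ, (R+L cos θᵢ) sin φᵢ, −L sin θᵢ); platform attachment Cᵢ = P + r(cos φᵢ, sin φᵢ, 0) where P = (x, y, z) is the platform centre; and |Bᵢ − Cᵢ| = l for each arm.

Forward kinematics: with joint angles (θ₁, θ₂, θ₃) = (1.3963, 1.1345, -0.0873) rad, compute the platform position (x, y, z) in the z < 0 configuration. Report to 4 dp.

φ1=0.0°: virtual centre (0.2108, 0.0000, -0.1182), radius l
arm 2 at φ=120.0°: e+L cos θ2 = 0.2407;  S2 = (-0.1204, 0.2085, -0.1088)
arm 3 at φ=240.0°: e+L cos θ3 = 0.3095;  S3 = (-0.1548, -0.2681, 0.0105)
subtract pairs → two planes through P
linear system: -0.6624x+0.4169y = 0.0114−0.0188z; -0.7312x+-0.5361y = 0.0375−0.2573z
det = 0.6600;  x = -0.0329+0.1778z,  y = -0.0251+0.2373z
quadratic in z: (1.0880)z²+(0.1378)z+(-0.0284)=0, √Δ=0.3775 → z ∈ {-0.2368, 0.1102}; z = -0.2368 (taking z<0)
x = -0.0750, y = -0.0813

(-0.0750, -0.0813, -0.2368)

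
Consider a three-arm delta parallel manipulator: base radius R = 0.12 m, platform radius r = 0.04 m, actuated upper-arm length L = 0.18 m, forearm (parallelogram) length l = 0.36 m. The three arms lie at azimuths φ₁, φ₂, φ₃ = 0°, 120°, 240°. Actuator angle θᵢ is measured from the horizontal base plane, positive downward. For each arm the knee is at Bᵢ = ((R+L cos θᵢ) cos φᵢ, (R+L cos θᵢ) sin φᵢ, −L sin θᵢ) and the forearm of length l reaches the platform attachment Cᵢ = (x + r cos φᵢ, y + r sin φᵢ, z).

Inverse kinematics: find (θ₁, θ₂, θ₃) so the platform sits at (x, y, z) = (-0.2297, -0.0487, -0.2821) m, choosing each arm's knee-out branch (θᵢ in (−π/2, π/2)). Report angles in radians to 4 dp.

θ₁ = 1.3964, θ₂ = 0.3494, θ₃ = -0.0871

φ1=0.0° → target in arm frame (-0.2297, -0.0487)
  A cos θ + B sin θ = C:  0.3097·cos θ + -0.2821·sin θ = -0.2241
  √(A²+B²)=0.4189;  θ1 = -0.7388+2.1352 ≈ 1.3964
arm 2 (φ=120.0°): x'=0.0727, y'=0.2233
  e−x'=0.0073;  (l²−L²−(e−x')²−y'²−z²)/2L = -0.0897
  γ=atan2(-0.2821,0.0073)=-1.5448;  ψ=arccos(-0.3178)=1.8942;  θ2=γ+ψ≈0.3494
arm 3 (φ=240.0°): x'=0.1570, y'=-0.1746
  A=-0.0770, B=-0.2821, C=(l²−L²−A²−y'²−z²)/(2L)=-0.0522
  γ=atan2(-0.2821,-0.0770)=-1.8373;  ψ=arccos(-0.1785)=1.7502;  θ3=γ+ψ≈-0.0871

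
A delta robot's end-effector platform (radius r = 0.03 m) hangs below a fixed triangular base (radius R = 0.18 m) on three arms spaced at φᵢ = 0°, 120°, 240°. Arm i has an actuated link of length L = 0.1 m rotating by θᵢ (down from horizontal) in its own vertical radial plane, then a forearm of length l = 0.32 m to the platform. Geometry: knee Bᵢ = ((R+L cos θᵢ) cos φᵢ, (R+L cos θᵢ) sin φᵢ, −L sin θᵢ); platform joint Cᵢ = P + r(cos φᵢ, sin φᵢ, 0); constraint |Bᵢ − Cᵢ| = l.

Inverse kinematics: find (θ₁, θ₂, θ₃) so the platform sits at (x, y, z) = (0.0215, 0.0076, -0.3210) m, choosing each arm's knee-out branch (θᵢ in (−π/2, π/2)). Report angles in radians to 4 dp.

rotate P by −φ1: (0.0215, 0.0076, -0.3210)
  A cos θ + B sin θ = C:  0.1285·cos θ + -0.3210·sin θ = -0.1361
  θ1 = atan2(B,A) + arccos(C/0.3458) = 0.7852
φ2=120.0° → target in arm frame (-0.0042, -0.0224)
  A=0.1542, B=-0.3210, C=(l²−L²−A²−y'²−z²)/(2L)=-0.1746
  γ=atan2(-0.3210,0.1542)=-1.1231;  ψ=arccos(-0.4902)=2.0831;  θ2=γ+ψ≈0.9600
arm 3 (φ=240.0°): x'=-0.0173, y'=0.0148
  A cos θ + B sin θ = C:  0.1673·cos θ + -0.3210·sin θ = -0.1943
  γ=atan2(-0.3210,0.1673)=-1.0903;  ψ=arccos(-0.5368)=2.1374;  θ3=γ+ψ≈1.0471

θ₁ = 0.7852, θ₂ = 0.9600, θ₃ = 1.0471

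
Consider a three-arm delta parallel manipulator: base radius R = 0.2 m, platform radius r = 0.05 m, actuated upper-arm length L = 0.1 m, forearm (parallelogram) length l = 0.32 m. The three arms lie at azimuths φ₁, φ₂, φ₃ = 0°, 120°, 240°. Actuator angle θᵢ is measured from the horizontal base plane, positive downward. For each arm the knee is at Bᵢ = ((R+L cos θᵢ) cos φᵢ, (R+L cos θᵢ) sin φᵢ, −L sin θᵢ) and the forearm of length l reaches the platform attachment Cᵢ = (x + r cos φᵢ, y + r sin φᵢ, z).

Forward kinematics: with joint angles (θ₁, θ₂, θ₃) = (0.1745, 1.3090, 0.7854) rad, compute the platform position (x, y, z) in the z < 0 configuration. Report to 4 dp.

arm 1 at φ=0.0°: ρ1 = 0.2485;  centre 1 = (0.2485, 0.0000, -0.0174)
arm 2 at φ=120.0°: ρ2 = 0.1759;  centre 2 = (-0.0879, 0.1523, -0.0966)
centre 3 = (0.2207·cos240.0°, 0.2207·sin240.0°, -0.0707) = (-0.1104, -0.1911, -0.0707)
subtract pairs → two planes through P
linear system: -0.6728x+0.3046y = -0.0218−-0.1585z; -0.7177x+-0.3823y = -0.0083−-0.1067z
Cramer: x(z) = 0.0228-0.1956z;  y(z) = -0.0211+0.0881z
quadratic in z: (1.0460)z²+(0.1193)z+(-0.0507)=0, √Δ=0.4759 → z ∈ {-0.2845, 0.1705}; z = -0.2845 (taking z<0)
x = 0.0785, y = -0.0461

(0.0785, -0.0461, -0.2845)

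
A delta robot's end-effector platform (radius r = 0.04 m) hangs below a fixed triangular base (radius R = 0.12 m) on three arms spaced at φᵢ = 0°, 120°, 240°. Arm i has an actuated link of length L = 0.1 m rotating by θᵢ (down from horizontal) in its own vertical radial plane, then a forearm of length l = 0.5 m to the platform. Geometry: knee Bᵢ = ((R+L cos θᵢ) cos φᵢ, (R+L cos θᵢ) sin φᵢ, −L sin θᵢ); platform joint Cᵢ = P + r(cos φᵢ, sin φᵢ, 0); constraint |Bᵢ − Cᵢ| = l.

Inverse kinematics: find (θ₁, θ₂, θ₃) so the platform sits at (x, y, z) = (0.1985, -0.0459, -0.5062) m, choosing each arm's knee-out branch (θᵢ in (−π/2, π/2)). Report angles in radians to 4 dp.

θ₁ = 0.0868, θ₂ = 1.3080, θ₃ = 1.0464

arm 1 (φ=0.0°): x'=0.1985, y'=-0.0459
  A cos θ + B sin θ = C:  -0.1185·cos θ + -0.5062·sin θ = -0.1619
  γ=atan2(-0.5062,-0.1185)=-1.8008;  ψ=arccos(-0.3115)=1.8876;  θ1=γ+ψ≈0.0868
φ2=120.0° → target in arm frame (-0.1390, -0.1490)
  e−x'=0.2190;  (l²−L²−(e−x')²−y'²−z²)/2L = -0.4319
  γ=atan2(-0.5062,0.2190)=-1.1625;  ψ=arccos(-0.7831)=2.4705;  θ2=γ+ψ≈1.3080
φ3=240.0° → target in arm frame (-0.0595, 0.1949)
  A=0.1395, B=-0.5062, C=(l²−L²−A²−y'²−z²)/(2L)=-0.3683
  θ3 = atan2(B,A) + arccos(C/0.5251) = 1.0464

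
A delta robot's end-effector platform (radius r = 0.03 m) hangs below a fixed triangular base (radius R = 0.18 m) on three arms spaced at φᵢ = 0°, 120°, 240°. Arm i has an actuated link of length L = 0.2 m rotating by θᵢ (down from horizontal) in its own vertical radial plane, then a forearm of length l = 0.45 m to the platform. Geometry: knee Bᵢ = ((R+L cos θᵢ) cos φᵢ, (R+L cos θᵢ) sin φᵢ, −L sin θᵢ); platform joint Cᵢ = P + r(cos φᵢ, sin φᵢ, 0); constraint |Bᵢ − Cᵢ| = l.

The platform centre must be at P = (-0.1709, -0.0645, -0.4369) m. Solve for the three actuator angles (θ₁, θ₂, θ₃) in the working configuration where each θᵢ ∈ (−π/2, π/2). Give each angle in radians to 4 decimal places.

θ₁ = 1.3086, θ₂ = 0.6977, θ₃ = 0.2617

arm 1 (φ=0.0°): x'=-0.1709, y'=-0.0645
  A=0.3209, B=-0.4369, C=(l²−L²−A²−y'²−z²)/(2L)=-0.3388
  γ=atan2(-0.4369,0.3209)=-0.9373;  ψ=arccos(-0.6250)=2.2459;  θ1=γ+ψ≈1.3086
φ2=120.0° → target in arm frame (0.0296, 0.1803)
  A cos θ + B sin θ = C:  0.1204·cos θ + -0.4369·sin θ = -0.1884
  θ2 = atan2(B,A) + arccos(C/0.4532) = 0.6977
φ3=240.0° → target in arm frame (0.1413, -0.1158)
  A cos θ + B sin θ = C:  0.0087·cos θ + -0.4369·sin θ = -0.1046
  γ=atan2(-0.4369,0.0087)=-1.5509;  ψ=arccos(-0.2395)=1.8126;  θ3=γ+ψ≈0.2617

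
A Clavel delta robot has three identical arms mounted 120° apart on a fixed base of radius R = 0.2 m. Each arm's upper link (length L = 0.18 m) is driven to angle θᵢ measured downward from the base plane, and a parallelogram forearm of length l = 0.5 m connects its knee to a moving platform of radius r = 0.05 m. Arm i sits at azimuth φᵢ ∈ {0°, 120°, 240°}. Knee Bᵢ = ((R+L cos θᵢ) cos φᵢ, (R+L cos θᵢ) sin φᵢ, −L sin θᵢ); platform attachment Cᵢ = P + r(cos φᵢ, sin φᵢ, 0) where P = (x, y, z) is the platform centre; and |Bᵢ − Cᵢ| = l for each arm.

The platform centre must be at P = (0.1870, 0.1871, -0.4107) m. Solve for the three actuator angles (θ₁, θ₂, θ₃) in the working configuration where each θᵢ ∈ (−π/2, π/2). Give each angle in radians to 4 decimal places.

arm 1 (φ=0.0°): x'=0.1870, y'=0.1871
  A cos θ + B sin θ = C:  -0.0370·cos θ + -0.4107·sin θ = 0.0349
  √(A²+B²)=0.4124;  θ1 = -1.6606+1.4862 ≈ -0.1745
arm 2 (φ=120.0°): x'=0.0685, y'=-0.2555
  A cos θ + B sin θ = C:  0.0815·cos θ + -0.4107·sin θ = -0.0639
  θ2 = atan2(B,A) + arccos(C/0.4187) = 0.3489
arm 3 (φ=240.0°): x'=-0.2555, y'=0.0684
  A cos θ + B sin θ = C:  0.4055·cos θ + -0.4107·sin θ = -0.3339
  √(A²+B²)=0.5772;  θ3 = -0.7917+2.1877 ≈ 1.3960

θ₁ = -0.1745, θ₂ = 0.3489, θ₃ = 1.3960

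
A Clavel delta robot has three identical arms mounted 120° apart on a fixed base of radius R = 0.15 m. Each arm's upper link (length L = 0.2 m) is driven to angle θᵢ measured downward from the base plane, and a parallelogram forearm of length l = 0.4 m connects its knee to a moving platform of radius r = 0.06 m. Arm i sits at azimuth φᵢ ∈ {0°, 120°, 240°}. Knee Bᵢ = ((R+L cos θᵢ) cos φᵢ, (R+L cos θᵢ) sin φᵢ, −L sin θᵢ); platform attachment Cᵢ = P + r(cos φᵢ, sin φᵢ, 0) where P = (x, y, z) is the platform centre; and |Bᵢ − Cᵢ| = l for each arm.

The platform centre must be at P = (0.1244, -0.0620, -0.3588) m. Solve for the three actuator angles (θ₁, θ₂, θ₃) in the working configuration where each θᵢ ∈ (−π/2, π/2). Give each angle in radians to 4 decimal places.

arm 1 (φ=0.0°): x'=0.1244, y'=-0.0620
  e−x'=-0.0344;  (l²−L²−(e−x')²−y'²−z²)/2L = -0.0344
  θ1 = atan2(B,A) + arccos(C/0.3604) = 0.0000
φ2=120.0° → target in arm frame (-0.1159, -0.0767)
  A=0.2059, B=-0.3588, C=(l²−L²−A²−y'²−z²)/(2L)=-0.1425
  θ2 = atan2(B,A) + arccos(C/0.4137) = 0.8728
rotate P by −φ3: (-0.0085, 0.1387, -0.3588)
  A=0.0985, B=-0.3588, C=(l²−L²−A²−y'²−z²)/(2L)=-0.0942
  θ3 = atan2(B,A) + arccos(C/0.3721) = 0.5240

θ₁ = 0.0000, θ₂ = 0.8728, θ₃ = 0.5240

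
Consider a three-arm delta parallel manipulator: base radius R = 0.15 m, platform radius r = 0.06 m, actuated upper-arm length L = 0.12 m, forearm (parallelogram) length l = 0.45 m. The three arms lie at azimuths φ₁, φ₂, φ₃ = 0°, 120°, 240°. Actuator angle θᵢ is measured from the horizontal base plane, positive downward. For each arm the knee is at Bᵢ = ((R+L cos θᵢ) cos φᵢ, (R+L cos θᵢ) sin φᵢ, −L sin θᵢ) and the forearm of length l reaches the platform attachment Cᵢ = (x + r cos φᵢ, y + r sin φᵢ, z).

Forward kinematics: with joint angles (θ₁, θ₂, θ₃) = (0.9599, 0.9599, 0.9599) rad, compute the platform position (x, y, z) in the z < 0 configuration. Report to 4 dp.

φ1=0.0°: virtual centre (0.1588, 0.0000, -0.0983), radius l
arm 2 at φ=120.0°: ρ2 = 0.1588;  S2 = (-0.0794, 0.1376, -0.0983)
S3 = (0.1588·cos240.0°, 0.1588·sin240.0°, -0.0983) = (-0.0794, -0.1376, -0.0983)
subtract pairs → two planes through P
[-0.4765 0.2751 0.0000]·P = 0.0000;  [-0.4765 -0.2751 0.0000]·P = 0.0000
Cramer: x(z) = 0.0000+0.0000z;  y(z) = 0.0000+0.0000z
into |P−S₁|² = l²: 1.0000z² + 0.1966z + -0.1676 = 0;  Δ = 0.7091;  z = -0.5193 or 0.3227 → z<0 root = -0.5193
x = 0.0000, y = 0.0000

(0.0000, 0.0000, -0.5193)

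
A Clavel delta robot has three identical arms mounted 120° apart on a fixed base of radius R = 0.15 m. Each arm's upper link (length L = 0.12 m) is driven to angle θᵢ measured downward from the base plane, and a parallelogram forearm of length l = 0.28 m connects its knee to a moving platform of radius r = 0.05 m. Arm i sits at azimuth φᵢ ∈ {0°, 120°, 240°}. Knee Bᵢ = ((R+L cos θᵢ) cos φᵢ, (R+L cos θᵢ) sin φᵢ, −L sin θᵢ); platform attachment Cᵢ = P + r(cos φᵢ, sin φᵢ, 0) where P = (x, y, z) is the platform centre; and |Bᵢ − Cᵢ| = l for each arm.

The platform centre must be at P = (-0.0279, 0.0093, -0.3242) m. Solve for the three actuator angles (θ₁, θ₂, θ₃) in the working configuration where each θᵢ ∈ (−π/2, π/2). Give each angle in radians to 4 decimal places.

φ1=0.0° → target in arm frame (-0.0279, 0.0093)
  A=0.1279, B=-0.3242, C=(l²−L²−A²−y'²−z²)/(2L)=-0.2398
  √(A²+B²)=0.3485;  θ1 = -1.1950+2.3296 ≈ 1.1346
rotate P by −φ2: (0.0220, 0.0195, -0.3242)
  A cos θ + B sin θ = C:  0.0780·cos θ + -0.3242·sin θ = -0.1982
  √(A²+B²)=0.3335;  θ2 = -1.3347+2.2073 ≈ 0.8726
arm 3 (φ=240.0°): x'=0.0059, y'=-0.0288
  e−x'=0.0941;  (l²−L²−(e−x')²−y'²−z²)/2L = -0.2116
  θ3 = atan2(B,A) + arccos(C/0.3376) = 0.9601

θ₁ = 1.1346, θ₂ = 0.8726, θ₃ = 0.9601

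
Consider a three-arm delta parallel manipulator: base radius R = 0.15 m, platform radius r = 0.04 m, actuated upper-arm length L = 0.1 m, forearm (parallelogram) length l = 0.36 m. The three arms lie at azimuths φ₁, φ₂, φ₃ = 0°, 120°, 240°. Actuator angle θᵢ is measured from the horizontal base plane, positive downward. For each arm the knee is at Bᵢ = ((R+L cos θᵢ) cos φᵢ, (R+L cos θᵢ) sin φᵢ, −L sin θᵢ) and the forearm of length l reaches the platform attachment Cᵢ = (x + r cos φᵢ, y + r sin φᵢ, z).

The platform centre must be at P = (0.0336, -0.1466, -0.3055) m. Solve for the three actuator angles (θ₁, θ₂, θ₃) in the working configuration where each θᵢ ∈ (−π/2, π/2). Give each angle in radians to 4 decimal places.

rotate P by −φ1: (0.0336, -0.1466, -0.3055)
  A=0.0764, B=-0.3055, C=(l²−L²−A²−y'²−z²)/(2L)=-0.0053
  θ1 = atan2(B,A) + arccos(C/0.3149) = 0.2619
arm 2 (φ=120.0°): x'=-0.1438, y'=0.0442
  e−x'=0.2538;  (l²−L²−(e−x')²−y'²−z²)/2L = -0.2004
  θ2 = atan2(B,A) + arccos(C/0.3971) = 1.2220
rotate P by −φ3: (0.1102, 0.1024, -0.3055)
  A=-0.0002, B=-0.3055, C=(l²−L²−A²−y'²−z²)/(2L)=0.0789
  √(A²+B²)=0.3055;  θ3 = -1.5713+1.3095 ≈ -0.2618

θ₁ = 0.2619, θ₂ = 1.2220, θ₃ = -0.2618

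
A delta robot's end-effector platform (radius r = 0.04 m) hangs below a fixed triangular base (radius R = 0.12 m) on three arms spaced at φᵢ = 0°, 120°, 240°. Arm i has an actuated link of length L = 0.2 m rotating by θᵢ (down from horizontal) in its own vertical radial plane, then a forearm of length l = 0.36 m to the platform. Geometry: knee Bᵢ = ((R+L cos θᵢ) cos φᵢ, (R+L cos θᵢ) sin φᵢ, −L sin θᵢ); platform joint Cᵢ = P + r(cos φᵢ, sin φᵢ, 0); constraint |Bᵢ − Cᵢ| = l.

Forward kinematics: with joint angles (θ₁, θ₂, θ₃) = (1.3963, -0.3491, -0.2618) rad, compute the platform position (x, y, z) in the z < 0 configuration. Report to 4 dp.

(-0.2451, 0.0072, -0.1898)

O1 = (0.1147·cos0.0°, 0.1147·sin0.0°, -0.1970) = (0.1147, 0.0000, -0.1970)
O2 = (0.2679·cos120.0°, 0.2679·sin120.0°, 0.0684) = (-0.1340, 0.2320, 0.0684)
O3 = (0.2732·cos240.0°, 0.2732·sin240.0°, 0.0518) = (-0.1366, -0.2366, 0.0518)
|O₂|²−|O₁|² = 0.0245;  |O₃|²−|O₁|² = 0.0254
linear system: -0.4974x+0.4641y = 0.0245−0.5307z; -0.5026x+-0.4732y = 0.0254−0.4975z
Cramer: x(z) = -0.0499+1.0286z;  y(z) = -0.0006-0.0413z
sphere 1 gives Az²+Bz+C=0 with A=2.0596, B=0.0554, C=-0.0637;  B²−4AC=0.5280;  roots -0.1898, 0.1629;  negative root z = -0.1898
x = -0.2451, y = 0.0072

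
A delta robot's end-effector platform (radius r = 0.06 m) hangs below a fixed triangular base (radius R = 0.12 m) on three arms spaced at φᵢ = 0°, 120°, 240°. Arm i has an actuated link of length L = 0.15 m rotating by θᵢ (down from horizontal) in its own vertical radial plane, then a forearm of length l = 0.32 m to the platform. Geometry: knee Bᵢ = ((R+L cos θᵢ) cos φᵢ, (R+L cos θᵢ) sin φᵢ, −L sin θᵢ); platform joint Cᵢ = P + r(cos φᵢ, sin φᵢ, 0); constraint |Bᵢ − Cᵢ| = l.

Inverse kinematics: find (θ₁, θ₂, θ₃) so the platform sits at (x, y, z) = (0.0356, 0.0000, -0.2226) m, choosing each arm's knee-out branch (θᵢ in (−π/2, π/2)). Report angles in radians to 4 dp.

rotate P by −φ1: (0.0356, 0.0000, -0.2226)
  A cos θ + B sin θ = C:  0.0244·cos θ + -0.2226·sin θ = 0.0992
  γ=atan2(-0.2226,0.0244)=-1.4616;  ψ=arccos(0.4429)=1.1120;  θ1=γ+ψ≈-0.3497
φ2=120.0° → target in arm frame (-0.0178, -0.0308)
  A=0.0778, B=-0.2226, C=(l²−L²−A²−y'²−z²)/(2L)=0.0778
  √(A²+B²)=0.2358;  θ2 = -1.2346+1.2345 ≈ -0.0001
arm 3 (φ=240.0°): x'=-0.0178, y'=0.0308
  A cos θ + B sin θ = C:  0.0778·cos θ + -0.2226·sin θ = 0.0778
  √(A²+B²)=0.2358;  θ3 = -1.2346+1.2345 ≈ -0.0001

θ₁ = -0.3497, θ₂ = -0.0001, θ₃ = -0.0001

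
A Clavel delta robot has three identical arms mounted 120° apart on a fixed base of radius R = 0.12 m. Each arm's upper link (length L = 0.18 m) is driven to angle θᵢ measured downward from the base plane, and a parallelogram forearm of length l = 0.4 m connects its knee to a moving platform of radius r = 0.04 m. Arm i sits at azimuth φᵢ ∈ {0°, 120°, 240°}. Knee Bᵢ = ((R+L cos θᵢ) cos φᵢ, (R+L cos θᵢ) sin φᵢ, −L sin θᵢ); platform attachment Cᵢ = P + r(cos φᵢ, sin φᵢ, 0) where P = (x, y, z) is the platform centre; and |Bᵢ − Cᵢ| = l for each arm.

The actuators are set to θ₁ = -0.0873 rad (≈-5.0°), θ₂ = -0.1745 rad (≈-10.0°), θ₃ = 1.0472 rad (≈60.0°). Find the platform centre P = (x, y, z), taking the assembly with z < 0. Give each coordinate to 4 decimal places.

(0.0925, 0.1812, -0.2995)

φ1=0.0°: virtual centre (0.2593, 0.0000, 0.0157), radius l
arm 2 at φ=120.0°: e+L cos θ2 = 0.2573;  centre 2 = (-0.1286, 0.2228, 0.0313)
φ3=240.0°: virtual centre (-0.0850, -0.1472, -0.1559), radius l
|centre ₂|²−|centre ₁|² = -0.0003;  |centre ₃|²−|centre ₁|² = -0.0143
[-0.7759 0.4456 0.0311]·P = -0.0003;  [-0.6886 -0.2944 -0.3432]·P = -0.0143
Cramer: x(z) = 0.0121-0.2685z;  y(z) = 0.0203-0.5374z
into |P−centre ₁|² = l²: 1.3609z² + 0.0796z + -0.0982 = 0;  Δ = 0.5410;  z = -0.2995 or 0.2410 → z<0 root = -0.2995
x = 0.0925, y = 0.1812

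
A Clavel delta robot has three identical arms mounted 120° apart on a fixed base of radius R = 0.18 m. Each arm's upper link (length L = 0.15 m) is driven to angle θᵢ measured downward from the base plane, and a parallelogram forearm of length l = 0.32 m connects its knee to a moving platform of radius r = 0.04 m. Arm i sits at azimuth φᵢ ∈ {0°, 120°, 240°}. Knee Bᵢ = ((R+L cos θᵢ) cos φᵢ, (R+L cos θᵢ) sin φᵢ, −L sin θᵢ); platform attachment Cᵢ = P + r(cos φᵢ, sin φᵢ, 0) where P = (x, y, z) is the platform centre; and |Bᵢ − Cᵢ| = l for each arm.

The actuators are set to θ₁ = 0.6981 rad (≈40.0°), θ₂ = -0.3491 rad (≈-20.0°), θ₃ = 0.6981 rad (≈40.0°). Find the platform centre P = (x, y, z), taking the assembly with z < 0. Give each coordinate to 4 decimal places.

(-0.0403, 0.0698, -0.1982)

φ1=0.0°: virtual centre (0.2549, 0.0000, -0.0964), radius l
φ2=120.0°: virtual centre (-0.1405, 0.2433, 0.0513), radius l
arm 3 at φ=240.0°: (R−r)+L cos θ3 = 0.2549;  O3 = (-0.1275, -0.2208, -0.0964)
|O₂|²−|O₁|² = 0.0073;  |O₃|²−|O₁|² = 0.0000
linear system: -0.7908x+0.4866y = 0.0073−0.2954z; -0.7647x+-0.4415y = 0.0000−0.0000z
det = 0.7213;  x = -0.0045+0.1809z,  y = 0.0077+-0.3132z
sphere 1 gives Az²+Bz+C=0 with A=1.1308, B=0.0942, C=-0.0258;  B²−4AC=0.1254;  roots -0.1982, 0.1150;  negative root z = -0.1982
x = -0.0403, y = 0.0698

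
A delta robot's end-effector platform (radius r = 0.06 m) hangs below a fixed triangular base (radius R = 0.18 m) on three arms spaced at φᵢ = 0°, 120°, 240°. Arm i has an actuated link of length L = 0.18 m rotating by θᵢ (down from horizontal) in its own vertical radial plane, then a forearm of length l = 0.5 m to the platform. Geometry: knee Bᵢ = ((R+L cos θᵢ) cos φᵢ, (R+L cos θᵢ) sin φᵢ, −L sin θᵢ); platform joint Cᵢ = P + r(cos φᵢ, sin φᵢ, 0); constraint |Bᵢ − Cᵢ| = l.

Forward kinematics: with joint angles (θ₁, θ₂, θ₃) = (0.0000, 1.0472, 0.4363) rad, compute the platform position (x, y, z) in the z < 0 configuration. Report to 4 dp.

(0.1507, -0.1198, -0.4619)

arm 1 at φ=0.0°: (R−r)+L cos θ1 = 0.3000;  O1 = (0.3000, 0.0000, 0.0000)
O2 = (0.2100·cos120.0°, 0.2100·sin120.0°, -0.1559) = (-0.1050, 0.1819, -0.1559)
φ3=240.0°: virtual centre (-0.1416, -0.2452, -0.0761), radius l
subtract pairs → two planes through P
linear system: -0.8100x+0.3637y = -0.0216−-0.3118z; -0.8831x+-0.4904y = -0.0040−-0.1521z
det = 0.7185;  x = 0.0168+-0.2898z,  y = -0.0220+0.2117z
into |P−O₁|² = l²: 1.1288z² + 0.1549z + -0.1693 = 0;  Δ = 0.7885;  z = -0.4619 or 0.3247 → z<0 root = -0.4619
x = 0.1507, y = -0.1198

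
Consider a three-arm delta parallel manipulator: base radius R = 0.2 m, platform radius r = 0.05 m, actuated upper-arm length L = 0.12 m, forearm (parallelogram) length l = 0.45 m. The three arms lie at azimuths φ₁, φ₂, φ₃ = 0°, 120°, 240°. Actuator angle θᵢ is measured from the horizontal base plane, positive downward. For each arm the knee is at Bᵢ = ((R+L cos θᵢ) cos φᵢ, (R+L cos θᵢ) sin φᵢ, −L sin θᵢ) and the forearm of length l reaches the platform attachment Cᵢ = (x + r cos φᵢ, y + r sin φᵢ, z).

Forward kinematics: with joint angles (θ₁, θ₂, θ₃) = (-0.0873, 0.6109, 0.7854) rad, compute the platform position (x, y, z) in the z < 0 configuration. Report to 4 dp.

(0.1020, 0.0220, -0.4066)

arm 1 at φ=0.0°: (R−r)+L cos θ1 = 0.2695;  S1 = (0.2695, 0.0000, 0.0105)
arm 2 at φ=120.0°: (R−r)+L cos θ2 = 0.2483;  S2 = (-0.1241, 0.2150, -0.0688)
φ3=240.0°: virtual centre (-0.1174, -0.2034, -0.0849), radius l
|S₂|²−|S₁|² = -0.0064;  |S₃|²−|S₁|² = -0.0104
linear system: -0.7874x+0.4301y = -0.0064−-0.1586z; -0.7739x+-0.4068y = -0.0104−-0.1906z
Cramer: x(z) = 0.0108-0.2243z;  y(z) = 0.0050-0.0419z
sphere 1 gives Az²+Bz+C=0 with A=1.0521, B=0.0947, C=-0.1354;  B²−4AC=0.5789;  roots -0.4066, 0.3166;  negative root z = -0.4066
x = 0.1020, y = 0.0220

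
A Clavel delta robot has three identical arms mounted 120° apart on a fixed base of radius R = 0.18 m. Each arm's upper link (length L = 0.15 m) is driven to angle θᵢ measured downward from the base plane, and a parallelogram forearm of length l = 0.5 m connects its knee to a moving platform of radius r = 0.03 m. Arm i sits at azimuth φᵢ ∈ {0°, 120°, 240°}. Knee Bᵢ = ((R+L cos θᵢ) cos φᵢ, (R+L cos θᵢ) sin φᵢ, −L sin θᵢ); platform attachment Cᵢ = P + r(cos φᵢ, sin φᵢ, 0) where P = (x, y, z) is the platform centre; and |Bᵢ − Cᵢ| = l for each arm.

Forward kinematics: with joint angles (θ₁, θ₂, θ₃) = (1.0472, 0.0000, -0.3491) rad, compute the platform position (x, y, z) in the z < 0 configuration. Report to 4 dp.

arm 1 at φ=0.0°: e+L cos θ1 = 0.2250;  S1 = (0.2250, 0.0000, -0.1299)
arm 2 at φ=120.0°: e+L cos θ2 = 0.3000;  S2 = (-0.1500, 0.2598, 0.0000)
S3 = (0.2910·cos240.0°, 0.2910·sin240.0°, 0.0513) = (-0.1455, -0.2520, 0.0513)
subtract pairs → two planes through P
plane₁₂: -0.7500x+0.5196y+0.2598z = 0.0225
Cramer: x(z) = -0.0283+0.4184z;  y(z) = 0.0024+0.1040z
quadratic in z: (1.1859)z²+(0.0483)z+(-0.1689)=0, √Δ=0.8965 → z ∈ {-0.3983, 0.3576}; z = -0.3983 (taking z<0)
x = -0.1950, y = -0.0390

(-0.1950, -0.0390, -0.3983)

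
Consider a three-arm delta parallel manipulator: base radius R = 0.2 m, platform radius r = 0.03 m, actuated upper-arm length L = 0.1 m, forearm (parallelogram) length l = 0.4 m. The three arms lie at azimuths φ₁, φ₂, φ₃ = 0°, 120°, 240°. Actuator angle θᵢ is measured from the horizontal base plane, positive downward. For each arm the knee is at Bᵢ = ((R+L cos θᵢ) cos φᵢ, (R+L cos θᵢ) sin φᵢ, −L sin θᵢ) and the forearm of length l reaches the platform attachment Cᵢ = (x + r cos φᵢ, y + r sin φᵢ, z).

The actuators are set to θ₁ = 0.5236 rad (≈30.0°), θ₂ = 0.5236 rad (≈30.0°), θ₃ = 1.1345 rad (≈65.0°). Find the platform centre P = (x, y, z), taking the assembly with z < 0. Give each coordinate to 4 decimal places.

centre 1 = (0.2566·cos0.0°, 0.2566·sin0.0°, -0.0500) = (0.2566, 0.0000, -0.0500)
arm 2 at φ=120.0°: ρ2 = 0.2566;  centre 2 = (-0.1283, 0.2222, -0.0500)
arm 3 at φ=240.0°: ρ3 = 0.2123;  centre 3 = (-0.1061, -0.1838, -0.0906)
subtract pairs → two planes through P
[-0.7698 0.4444 0.0000]·P = 0.0000;  [-0.7255 -0.3676 -0.0813]·P = -0.0151
Cramer: x(z) = 0.0111-0.0597z;  y(z) = 0.0192-0.1033z
quadratic in z: (1.0142)z²+(0.1253)z+(-0.0968)=0, √Δ=0.6392 → z ∈ {-0.3769, 0.2533}; z = -0.3769 (taking z<0)
x = 0.0336, y = 0.0581

(0.0336, 0.0581, -0.3769)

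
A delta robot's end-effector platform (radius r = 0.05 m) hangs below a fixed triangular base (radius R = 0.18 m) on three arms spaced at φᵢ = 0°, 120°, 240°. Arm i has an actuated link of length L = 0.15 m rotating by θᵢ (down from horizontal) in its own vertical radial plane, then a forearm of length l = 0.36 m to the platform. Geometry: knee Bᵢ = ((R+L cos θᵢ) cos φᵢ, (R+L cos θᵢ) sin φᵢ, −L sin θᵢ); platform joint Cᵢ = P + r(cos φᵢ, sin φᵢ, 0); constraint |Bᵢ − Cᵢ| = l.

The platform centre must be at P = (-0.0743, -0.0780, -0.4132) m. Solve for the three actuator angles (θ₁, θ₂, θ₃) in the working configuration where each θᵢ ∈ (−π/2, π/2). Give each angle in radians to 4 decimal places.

arm 1 (φ=0.0°): x'=-0.0743, y'=-0.0780
  e−x'=0.2043;  (l²−L²−(e−x')²−y'²−z²)/2L = -0.3715
  γ=atan2(-0.4132,0.2043)=-1.1116;  ψ=arccos(-0.8060)=2.5082;  θ1=γ+ψ≈1.3965
rotate P by −φ2: (-0.0304, 0.1033, -0.4132)
  A=0.1604, B=-0.4132, C=(l²−L²−A²−y'²−z²)/(2L)=-0.3335
  √(A²+B²)=0.4432;  θ2 = -1.2005+2.4224 ≈ 1.2219
φ3=240.0° → target in arm frame (0.1047, -0.0253)
  A=0.0253, B=-0.4132, C=(l²−L²−A²−y'²−z²)/(2L)=-0.2164
  γ=atan2(-0.4132,0.0253)=-1.5096;  ψ=arccos(-0.5227)=2.1208;  θ3=γ+ψ≈0.6112

θ₁ = 1.3965, θ₂ = 1.2219, θ₃ = 0.6112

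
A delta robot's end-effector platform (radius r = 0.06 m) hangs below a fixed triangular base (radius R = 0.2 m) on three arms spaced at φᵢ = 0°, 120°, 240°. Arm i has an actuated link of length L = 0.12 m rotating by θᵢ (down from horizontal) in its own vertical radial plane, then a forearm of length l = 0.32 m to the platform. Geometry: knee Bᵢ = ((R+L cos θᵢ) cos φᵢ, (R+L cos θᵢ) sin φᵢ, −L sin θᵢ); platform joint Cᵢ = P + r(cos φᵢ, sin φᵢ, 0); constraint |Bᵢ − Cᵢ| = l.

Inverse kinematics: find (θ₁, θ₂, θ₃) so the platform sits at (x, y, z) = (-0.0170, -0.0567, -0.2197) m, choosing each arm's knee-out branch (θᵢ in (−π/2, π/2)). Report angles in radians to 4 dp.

θ₁ = 0.4363, θ₂ = 0.6109, θ₃ = -0.2620

φ1=0.0° → target in arm frame (-0.0170, -0.0567)
  A cos θ + B sin θ = C:  0.1570·cos θ + -0.2197·sin θ = 0.0495
  θ1 = atan2(B,A) + arccos(C/0.2700) = 0.4363
rotate P by −φ2: (-0.0406, 0.0431, -0.2197)
  A=0.1806, B=-0.2197, C=(l²−L²−A²−y'²−z²)/(2L)=0.0219
  γ=atan2(-0.2197,0.1806)=-0.8828;  ψ=arccos(0.0770)=1.4937;  θ2=γ+ψ≈0.6109
φ3=240.0° → target in arm frame (0.0576, 0.0136)
  A=0.0824, B=-0.2197, C=(l²−L²−A²−y'²−z²)/(2L)=0.1365
  θ3 = atan2(B,A) + arccos(C/0.2346) = -0.2620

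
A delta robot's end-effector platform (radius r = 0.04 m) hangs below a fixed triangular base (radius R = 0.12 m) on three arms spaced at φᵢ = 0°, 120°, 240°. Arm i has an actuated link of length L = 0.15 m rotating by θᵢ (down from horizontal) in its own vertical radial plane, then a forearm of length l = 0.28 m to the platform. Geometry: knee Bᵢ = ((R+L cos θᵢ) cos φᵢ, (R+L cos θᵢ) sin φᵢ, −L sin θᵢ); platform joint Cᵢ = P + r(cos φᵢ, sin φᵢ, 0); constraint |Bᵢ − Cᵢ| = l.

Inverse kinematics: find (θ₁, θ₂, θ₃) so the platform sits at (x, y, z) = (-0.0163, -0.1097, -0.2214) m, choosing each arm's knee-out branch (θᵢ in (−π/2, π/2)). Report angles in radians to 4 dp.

rotate P by −φ1: (-0.0163, -0.1097, -0.2214)
  e−x'=0.0963;  (l²−L²−(e−x')²−y'²−z²)/2L = -0.0481
  √(A²+B²)=0.2414;  θ1 = -1.1605+1.7713 ≈ 0.6108
rotate P by −φ2: (-0.0869, 0.0690, -0.2214)
  e−x'=0.1669;  (l²−L²−(e−x')²−y'²−z²)/2L = -0.0857
  θ2 = atan2(B,A) + arccos(C/0.2772) = 0.9601
arm 3 (φ=240.0°): x'=0.1032, y'=0.0407
  A=-0.0232, B=-0.2214, C=(l²−L²−A²−y'²−z²)/(2L)=0.0156
  √(A²+B²)=0.2226;  θ3 = -1.6750+1.5006 ≈ -0.1744

θ₁ = 0.6108, θ₂ = 0.9601, θ₃ = -0.1744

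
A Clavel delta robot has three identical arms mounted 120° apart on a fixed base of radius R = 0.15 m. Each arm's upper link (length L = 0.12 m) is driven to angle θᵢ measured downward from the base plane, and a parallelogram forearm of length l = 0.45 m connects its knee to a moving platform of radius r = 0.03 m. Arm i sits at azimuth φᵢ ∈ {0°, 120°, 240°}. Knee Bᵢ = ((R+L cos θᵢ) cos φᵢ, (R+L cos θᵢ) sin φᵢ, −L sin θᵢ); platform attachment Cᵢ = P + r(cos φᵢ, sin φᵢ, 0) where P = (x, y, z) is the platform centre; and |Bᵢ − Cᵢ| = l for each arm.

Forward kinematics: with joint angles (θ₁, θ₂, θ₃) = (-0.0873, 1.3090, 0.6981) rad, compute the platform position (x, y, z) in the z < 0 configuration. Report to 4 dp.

(0.1657, -0.0916, -0.4239)

φ1=0.0°: virtual centre (0.2395, 0.0000, 0.0105), radius l
S2 = (0.1511·cos120.0°, 0.1511·sin120.0°, -0.1159) = (-0.0755, 0.1308, -0.1159)
φ3=240.0°: virtual centre (-0.1060, -0.1835, -0.0771), radius l
subtract pairs → two planes through P
plane₁₂: -0.6301x+0.2616y+-0.2527z = -0.0212
Cramer: x(z) = 0.0231-0.3364z;  y(z) = -0.0255+0.1559z
sphere 1 gives Az²+Bz+C=0 with A=1.1374, B=0.1167, C=-0.1549;  B²−4AC=0.7184;  roots -0.4239, 0.3213;  negative root z = -0.4239
x = 0.1657, y = -0.0916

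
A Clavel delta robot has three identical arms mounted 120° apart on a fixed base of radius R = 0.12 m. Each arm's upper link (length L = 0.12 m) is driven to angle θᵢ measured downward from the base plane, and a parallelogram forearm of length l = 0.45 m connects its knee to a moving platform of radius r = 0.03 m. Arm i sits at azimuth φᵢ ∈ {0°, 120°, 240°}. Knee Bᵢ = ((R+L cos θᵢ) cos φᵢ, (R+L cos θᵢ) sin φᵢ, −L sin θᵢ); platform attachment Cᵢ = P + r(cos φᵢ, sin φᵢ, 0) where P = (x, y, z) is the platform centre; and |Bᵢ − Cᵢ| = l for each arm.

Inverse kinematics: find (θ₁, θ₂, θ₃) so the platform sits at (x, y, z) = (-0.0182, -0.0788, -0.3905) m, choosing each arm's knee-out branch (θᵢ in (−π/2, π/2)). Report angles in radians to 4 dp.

rotate P by −φ1: (-0.0182, -0.0788, -0.3905)
  e−x'=0.1082;  (l²−L²−(e−x')²−y'²−z²)/2L = 0.0737
  θ1 = atan2(B,A) + arccos(C/0.4052) = 0.0873
arm 2 (φ=120.0°): x'=-0.0591, y'=0.0552
  A=0.1491, B=-0.3905, C=(l²−L²−A²−y'²−z²)/(2L)=0.0430
  √(A²+B²)=0.4180;  θ2 = -1.2060+1.4677 ≈ 0.2617
rotate P by −φ3: (0.0773, 0.0236, -0.3905)
  e−x'=0.0127;  (l²−L²−(e−x')²−y'²−z²)/2L = 0.1454
  θ3 = atan2(B,A) + arccos(C/0.3907) = -0.3489

θ₁ = 0.0873, θ₂ = 0.2617, θ₃ = -0.3489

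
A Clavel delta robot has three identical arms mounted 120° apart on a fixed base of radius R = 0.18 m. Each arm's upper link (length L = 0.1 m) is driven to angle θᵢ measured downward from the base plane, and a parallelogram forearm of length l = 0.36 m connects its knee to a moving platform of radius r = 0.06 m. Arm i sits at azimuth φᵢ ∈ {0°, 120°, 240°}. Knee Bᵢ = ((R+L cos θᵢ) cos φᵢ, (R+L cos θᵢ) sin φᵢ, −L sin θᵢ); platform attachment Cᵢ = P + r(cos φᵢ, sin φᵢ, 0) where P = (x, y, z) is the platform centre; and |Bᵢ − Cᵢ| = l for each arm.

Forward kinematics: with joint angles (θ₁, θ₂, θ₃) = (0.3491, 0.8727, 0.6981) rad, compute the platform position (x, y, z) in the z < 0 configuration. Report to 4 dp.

(0.0510, -0.0187, -0.3547)

centre 1 = (0.2140·cos0.0°, 0.2140·sin0.0°, -0.0342) = (0.2140, 0.0000, -0.0342)
arm 2 at φ=120.0°: ρ2 = 0.1843;  centre 2 = (-0.0921, 0.1596, -0.0766)
centre 3 = (0.1966·cos240.0°, 0.1966·sin240.0°, -0.0643) = (-0.0983, -0.1703, -0.0643)
eliminate P² terms by subtracting sphere 1 from 2 and 3
linear system: -0.6122x+0.3192y = -0.0071−-0.0848z; -0.6245x+-0.3405y = -0.0042−-0.0601z
det = 0.4078;  x = 0.0092+-0.1179z,  y = -0.0047+0.0396z
into |P−centre ₁|² = l²: 1.0155z² + 0.1163z + -0.0865 = 0;  Δ = 0.3648;  z = -0.3547 or 0.2401 → z<0 root = -0.3547
x = 0.0510, y = -0.0187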